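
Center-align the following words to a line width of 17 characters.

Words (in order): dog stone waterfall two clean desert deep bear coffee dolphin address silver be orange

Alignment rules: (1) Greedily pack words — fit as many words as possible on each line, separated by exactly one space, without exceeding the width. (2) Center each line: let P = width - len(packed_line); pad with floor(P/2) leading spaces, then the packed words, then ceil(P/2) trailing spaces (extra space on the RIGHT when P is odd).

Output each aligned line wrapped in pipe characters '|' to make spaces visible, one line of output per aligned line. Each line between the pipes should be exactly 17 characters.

Line 1: ['dog', 'stone'] (min_width=9, slack=8)
Line 2: ['waterfall', 'two'] (min_width=13, slack=4)
Line 3: ['clean', 'desert', 'deep'] (min_width=17, slack=0)
Line 4: ['bear', 'coffee'] (min_width=11, slack=6)
Line 5: ['dolphin', 'address'] (min_width=15, slack=2)
Line 6: ['silver', 'be', 'orange'] (min_width=16, slack=1)

Answer: |    dog stone    |
|  waterfall two  |
|clean desert deep|
|   bear coffee   |
| dolphin address |
|silver be orange |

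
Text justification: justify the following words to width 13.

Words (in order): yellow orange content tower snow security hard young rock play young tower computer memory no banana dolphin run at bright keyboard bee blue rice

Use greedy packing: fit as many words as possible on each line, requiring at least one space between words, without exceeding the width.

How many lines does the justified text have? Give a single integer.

Answer: 13

Derivation:
Line 1: ['yellow', 'orange'] (min_width=13, slack=0)
Line 2: ['content', 'tower'] (min_width=13, slack=0)
Line 3: ['snow', 'security'] (min_width=13, slack=0)
Line 4: ['hard', 'young'] (min_width=10, slack=3)
Line 5: ['rock', 'play'] (min_width=9, slack=4)
Line 6: ['young', 'tower'] (min_width=11, slack=2)
Line 7: ['computer'] (min_width=8, slack=5)
Line 8: ['memory', 'no'] (min_width=9, slack=4)
Line 9: ['banana'] (min_width=6, slack=7)
Line 10: ['dolphin', 'run'] (min_width=11, slack=2)
Line 11: ['at', 'bright'] (min_width=9, slack=4)
Line 12: ['keyboard', 'bee'] (min_width=12, slack=1)
Line 13: ['blue', 'rice'] (min_width=9, slack=4)
Total lines: 13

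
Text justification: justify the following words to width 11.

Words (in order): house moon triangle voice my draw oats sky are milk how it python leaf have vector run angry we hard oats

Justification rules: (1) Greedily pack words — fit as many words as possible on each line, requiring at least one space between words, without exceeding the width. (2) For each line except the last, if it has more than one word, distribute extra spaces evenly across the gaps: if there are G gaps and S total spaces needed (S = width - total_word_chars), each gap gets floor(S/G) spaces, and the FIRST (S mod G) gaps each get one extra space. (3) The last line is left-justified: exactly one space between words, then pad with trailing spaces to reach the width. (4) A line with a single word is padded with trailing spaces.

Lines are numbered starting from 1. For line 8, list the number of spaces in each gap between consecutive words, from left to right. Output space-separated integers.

Answer: 1

Derivation:
Line 1: ['house', 'moon'] (min_width=10, slack=1)
Line 2: ['triangle'] (min_width=8, slack=3)
Line 3: ['voice', 'my'] (min_width=8, slack=3)
Line 4: ['draw', 'oats'] (min_width=9, slack=2)
Line 5: ['sky', 'are'] (min_width=7, slack=4)
Line 6: ['milk', 'how', 'it'] (min_width=11, slack=0)
Line 7: ['python', 'leaf'] (min_width=11, slack=0)
Line 8: ['have', 'vector'] (min_width=11, slack=0)
Line 9: ['run', 'angry'] (min_width=9, slack=2)
Line 10: ['we', 'hard'] (min_width=7, slack=4)
Line 11: ['oats'] (min_width=4, slack=7)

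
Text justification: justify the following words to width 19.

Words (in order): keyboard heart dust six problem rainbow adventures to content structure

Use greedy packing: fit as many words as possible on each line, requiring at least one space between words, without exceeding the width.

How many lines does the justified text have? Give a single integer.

Line 1: ['keyboard', 'heart', 'dust'] (min_width=19, slack=0)
Line 2: ['six', 'problem', 'rainbow'] (min_width=19, slack=0)
Line 3: ['adventures', 'to'] (min_width=13, slack=6)
Line 4: ['content', 'structure'] (min_width=17, slack=2)
Total lines: 4

Answer: 4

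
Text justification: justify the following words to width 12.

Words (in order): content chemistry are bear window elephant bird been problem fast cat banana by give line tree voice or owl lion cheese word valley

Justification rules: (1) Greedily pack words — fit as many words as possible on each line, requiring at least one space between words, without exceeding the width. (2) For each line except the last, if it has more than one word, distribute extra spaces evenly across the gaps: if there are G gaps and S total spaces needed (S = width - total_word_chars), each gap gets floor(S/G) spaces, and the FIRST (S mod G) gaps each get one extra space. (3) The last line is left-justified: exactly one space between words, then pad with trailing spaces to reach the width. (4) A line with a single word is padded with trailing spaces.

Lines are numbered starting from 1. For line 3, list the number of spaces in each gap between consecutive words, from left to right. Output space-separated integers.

Line 1: ['content'] (min_width=7, slack=5)
Line 2: ['chemistry'] (min_width=9, slack=3)
Line 3: ['are', 'bear'] (min_width=8, slack=4)
Line 4: ['window'] (min_width=6, slack=6)
Line 5: ['elephant'] (min_width=8, slack=4)
Line 6: ['bird', 'been'] (min_width=9, slack=3)
Line 7: ['problem', 'fast'] (min_width=12, slack=0)
Line 8: ['cat', 'banana'] (min_width=10, slack=2)
Line 9: ['by', 'give', 'line'] (min_width=12, slack=0)
Line 10: ['tree', 'voice'] (min_width=10, slack=2)
Line 11: ['or', 'owl', 'lion'] (min_width=11, slack=1)
Line 12: ['cheese', 'word'] (min_width=11, slack=1)
Line 13: ['valley'] (min_width=6, slack=6)

Answer: 5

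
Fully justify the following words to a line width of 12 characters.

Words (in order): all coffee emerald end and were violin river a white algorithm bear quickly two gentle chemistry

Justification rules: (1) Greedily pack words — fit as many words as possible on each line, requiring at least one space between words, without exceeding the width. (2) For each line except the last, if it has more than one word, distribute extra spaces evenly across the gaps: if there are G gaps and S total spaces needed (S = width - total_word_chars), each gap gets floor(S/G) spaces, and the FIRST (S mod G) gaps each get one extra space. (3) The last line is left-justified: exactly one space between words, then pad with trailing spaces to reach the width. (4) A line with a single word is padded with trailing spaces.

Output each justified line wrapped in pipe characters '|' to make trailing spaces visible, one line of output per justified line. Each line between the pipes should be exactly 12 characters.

Answer: |all   coffee|
|emerald  end|
|and     were|
|violin river|
|a      white|
|algorithm   |
|bear quickly|
|two   gentle|
|chemistry   |

Derivation:
Line 1: ['all', 'coffee'] (min_width=10, slack=2)
Line 2: ['emerald', 'end'] (min_width=11, slack=1)
Line 3: ['and', 'were'] (min_width=8, slack=4)
Line 4: ['violin', 'river'] (min_width=12, slack=0)
Line 5: ['a', 'white'] (min_width=7, slack=5)
Line 6: ['algorithm'] (min_width=9, slack=3)
Line 7: ['bear', 'quickly'] (min_width=12, slack=0)
Line 8: ['two', 'gentle'] (min_width=10, slack=2)
Line 9: ['chemistry'] (min_width=9, slack=3)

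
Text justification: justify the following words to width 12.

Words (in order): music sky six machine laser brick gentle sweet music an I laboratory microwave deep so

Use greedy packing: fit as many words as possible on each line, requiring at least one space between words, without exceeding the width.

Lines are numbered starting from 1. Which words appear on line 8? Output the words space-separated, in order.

Answer: deep so

Derivation:
Line 1: ['music', 'sky'] (min_width=9, slack=3)
Line 2: ['six', 'machine'] (min_width=11, slack=1)
Line 3: ['laser', 'brick'] (min_width=11, slack=1)
Line 4: ['gentle', 'sweet'] (min_width=12, slack=0)
Line 5: ['music', 'an', 'I'] (min_width=10, slack=2)
Line 6: ['laboratory'] (min_width=10, slack=2)
Line 7: ['microwave'] (min_width=9, slack=3)
Line 8: ['deep', 'so'] (min_width=7, slack=5)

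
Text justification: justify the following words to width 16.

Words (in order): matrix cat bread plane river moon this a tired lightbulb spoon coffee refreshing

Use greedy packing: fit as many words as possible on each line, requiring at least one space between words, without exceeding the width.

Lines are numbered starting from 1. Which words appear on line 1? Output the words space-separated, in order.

Line 1: ['matrix', 'cat', 'bread'] (min_width=16, slack=0)
Line 2: ['plane', 'river', 'moon'] (min_width=16, slack=0)
Line 3: ['this', 'a', 'tired'] (min_width=12, slack=4)
Line 4: ['lightbulb', 'spoon'] (min_width=15, slack=1)
Line 5: ['coffee'] (min_width=6, slack=10)
Line 6: ['refreshing'] (min_width=10, slack=6)

Answer: matrix cat bread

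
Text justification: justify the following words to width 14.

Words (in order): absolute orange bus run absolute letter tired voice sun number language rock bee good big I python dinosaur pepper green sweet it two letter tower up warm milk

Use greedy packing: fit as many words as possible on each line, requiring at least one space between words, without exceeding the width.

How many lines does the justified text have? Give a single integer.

Answer: 14

Derivation:
Line 1: ['absolute'] (min_width=8, slack=6)
Line 2: ['orange', 'bus', 'run'] (min_width=14, slack=0)
Line 3: ['absolute'] (min_width=8, slack=6)
Line 4: ['letter', 'tired'] (min_width=12, slack=2)
Line 5: ['voice', 'sun'] (min_width=9, slack=5)
Line 6: ['number'] (min_width=6, slack=8)
Line 7: ['language', 'rock'] (min_width=13, slack=1)
Line 8: ['bee', 'good', 'big', 'I'] (min_width=14, slack=0)
Line 9: ['python'] (min_width=6, slack=8)
Line 10: ['dinosaur'] (min_width=8, slack=6)
Line 11: ['pepper', 'green'] (min_width=12, slack=2)
Line 12: ['sweet', 'it', 'two'] (min_width=12, slack=2)
Line 13: ['letter', 'tower'] (min_width=12, slack=2)
Line 14: ['up', 'warm', 'milk'] (min_width=12, slack=2)
Total lines: 14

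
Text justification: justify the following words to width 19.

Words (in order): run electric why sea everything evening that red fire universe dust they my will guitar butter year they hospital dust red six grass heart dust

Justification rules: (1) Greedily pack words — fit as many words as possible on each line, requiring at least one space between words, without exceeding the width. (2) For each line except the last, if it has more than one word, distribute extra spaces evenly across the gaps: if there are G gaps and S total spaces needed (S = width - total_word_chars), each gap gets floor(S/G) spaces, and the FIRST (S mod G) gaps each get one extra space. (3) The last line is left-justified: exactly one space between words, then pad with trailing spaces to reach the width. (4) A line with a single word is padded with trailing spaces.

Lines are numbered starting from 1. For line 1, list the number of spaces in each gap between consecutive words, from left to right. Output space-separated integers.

Line 1: ['run', 'electric', 'why'] (min_width=16, slack=3)
Line 2: ['sea', 'everything'] (min_width=14, slack=5)
Line 3: ['evening', 'that', 'red'] (min_width=16, slack=3)
Line 4: ['fire', 'universe', 'dust'] (min_width=18, slack=1)
Line 5: ['they', 'my', 'will', 'guitar'] (min_width=19, slack=0)
Line 6: ['butter', 'year', 'they'] (min_width=16, slack=3)
Line 7: ['hospital', 'dust', 'red'] (min_width=17, slack=2)
Line 8: ['six', 'grass', 'heart'] (min_width=15, slack=4)
Line 9: ['dust'] (min_width=4, slack=15)

Answer: 3 2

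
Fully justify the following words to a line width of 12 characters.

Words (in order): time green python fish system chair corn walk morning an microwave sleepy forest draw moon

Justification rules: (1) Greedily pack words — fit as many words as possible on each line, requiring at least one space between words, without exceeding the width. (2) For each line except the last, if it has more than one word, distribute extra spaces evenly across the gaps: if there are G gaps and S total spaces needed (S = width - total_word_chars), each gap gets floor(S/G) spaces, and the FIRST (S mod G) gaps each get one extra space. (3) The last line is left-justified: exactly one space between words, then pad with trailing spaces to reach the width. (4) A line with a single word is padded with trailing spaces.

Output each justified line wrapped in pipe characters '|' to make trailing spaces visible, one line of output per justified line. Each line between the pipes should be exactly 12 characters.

Line 1: ['time', 'green'] (min_width=10, slack=2)
Line 2: ['python', 'fish'] (min_width=11, slack=1)
Line 3: ['system', 'chair'] (min_width=12, slack=0)
Line 4: ['corn', 'walk'] (min_width=9, slack=3)
Line 5: ['morning', 'an'] (min_width=10, slack=2)
Line 6: ['microwave'] (min_width=9, slack=3)
Line 7: ['sleepy'] (min_width=6, slack=6)
Line 8: ['forest', 'draw'] (min_width=11, slack=1)
Line 9: ['moon'] (min_width=4, slack=8)

Answer: |time   green|
|python  fish|
|system chair|
|corn    walk|
|morning   an|
|microwave   |
|sleepy      |
|forest  draw|
|moon        |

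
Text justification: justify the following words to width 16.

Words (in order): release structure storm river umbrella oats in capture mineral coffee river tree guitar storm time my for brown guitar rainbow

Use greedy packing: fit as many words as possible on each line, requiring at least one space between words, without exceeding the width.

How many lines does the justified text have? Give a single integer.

Answer: 10

Derivation:
Line 1: ['release'] (min_width=7, slack=9)
Line 2: ['structure', 'storm'] (min_width=15, slack=1)
Line 3: ['river', 'umbrella'] (min_width=14, slack=2)
Line 4: ['oats', 'in', 'capture'] (min_width=15, slack=1)
Line 5: ['mineral', 'coffee'] (min_width=14, slack=2)
Line 6: ['river', 'tree'] (min_width=10, slack=6)
Line 7: ['guitar', 'storm'] (min_width=12, slack=4)
Line 8: ['time', 'my', 'for'] (min_width=11, slack=5)
Line 9: ['brown', 'guitar'] (min_width=12, slack=4)
Line 10: ['rainbow'] (min_width=7, slack=9)
Total lines: 10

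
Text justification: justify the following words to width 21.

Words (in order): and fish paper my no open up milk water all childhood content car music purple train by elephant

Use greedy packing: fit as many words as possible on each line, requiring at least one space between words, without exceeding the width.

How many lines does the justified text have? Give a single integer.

Answer: 5

Derivation:
Line 1: ['and', 'fish', 'paper', 'my', 'no'] (min_width=20, slack=1)
Line 2: ['open', 'up', 'milk', 'water'] (min_width=18, slack=3)
Line 3: ['all', 'childhood', 'content'] (min_width=21, slack=0)
Line 4: ['car', 'music', 'purple'] (min_width=16, slack=5)
Line 5: ['train', 'by', 'elephant'] (min_width=17, slack=4)
Total lines: 5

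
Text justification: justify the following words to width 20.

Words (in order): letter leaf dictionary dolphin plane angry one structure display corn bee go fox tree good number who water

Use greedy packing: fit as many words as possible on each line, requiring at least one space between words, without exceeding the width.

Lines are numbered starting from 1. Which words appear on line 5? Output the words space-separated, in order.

Answer: corn bee go fox tree

Derivation:
Line 1: ['letter', 'leaf'] (min_width=11, slack=9)
Line 2: ['dictionary', 'dolphin'] (min_width=18, slack=2)
Line 3: ['plane', 'angry', 'one'] (min_width=15, slack=5)
Line 4: ['structure', 'display'] (min_width=17, slack=3)
Line 5: ['corn', 'bee', 'go', 'fox', 'tree'] (min_width=20, slack=0)
Line 6: ['good', 'number', 'who'] (min_width=15, slack=5)
Line 7: ['water'] (min_width=5, slack=15)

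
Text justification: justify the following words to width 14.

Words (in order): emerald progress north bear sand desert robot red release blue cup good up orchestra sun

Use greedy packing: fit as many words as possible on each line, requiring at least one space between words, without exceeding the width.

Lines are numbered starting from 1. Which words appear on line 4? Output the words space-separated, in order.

Line 1: ['emerald'] (min_width=7, slack=7)
Line 2: ['progress', 'north'] (min_width=14, slack=0)
Line 3: ['bear', 'sand'] (min_width=9, slack=5)
Line 4: ['desert', 'robot'] (min_width=12, slack=2)
Line 5: ['red', 'release'] (min_width=11, slack=3)
Line 6: ['blue', 'cup', 'good'] (min_width=13, slack=1)
Line 7: ['up', 'orchestra'] (min_width=12, slack=2)
Line 8: ['sun'] (min_width=3, slack=11)

Answer: desert robot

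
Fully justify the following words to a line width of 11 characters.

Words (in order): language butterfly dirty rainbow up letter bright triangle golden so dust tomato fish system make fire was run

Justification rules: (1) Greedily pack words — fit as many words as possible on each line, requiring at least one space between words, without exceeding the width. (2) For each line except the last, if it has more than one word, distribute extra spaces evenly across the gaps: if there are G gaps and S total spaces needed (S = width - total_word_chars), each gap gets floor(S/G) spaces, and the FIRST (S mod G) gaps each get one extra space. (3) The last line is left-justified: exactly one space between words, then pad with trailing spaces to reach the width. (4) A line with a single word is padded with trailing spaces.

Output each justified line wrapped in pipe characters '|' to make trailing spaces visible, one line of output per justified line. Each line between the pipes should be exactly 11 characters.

Line 1: ['language'] (min_width=8, slack=3)
Line 2: ['butterfly'] (min_width=9, slack=2)
Line 3: ['dirty'] (min_width=5, slack=6)
Line 4: ['rainbow', 'up'] (min_width=10, slack=1)
Line 5: ['letter'] (min_width=6, slack=5)
Line 6: ['bright'] (min_width=6, slack=5)
Line 7: ['triangle'] (min_width=8, slack=3)
Line 8: ['golden', 'so'] (min_width=9, slack=2)
Line 9: ['dust', 'tomato'] (min_width=11, slack=0)
Line 10: ['fish', 'system'] (min_width=11, slack=0)
Line 11: ['make', 'fire'] (min_width=9, slack=2)
Line 12: ['was', 'run'] (min_width=7, slack=4)

Answer: |language   |
|butterfly  |
|dirty      |
|rainbow  up|
|letter     |
|bright     |
|triangle   |
|golden   so|
|dust tomato|
|fish system|
|make   fire|
|was run    |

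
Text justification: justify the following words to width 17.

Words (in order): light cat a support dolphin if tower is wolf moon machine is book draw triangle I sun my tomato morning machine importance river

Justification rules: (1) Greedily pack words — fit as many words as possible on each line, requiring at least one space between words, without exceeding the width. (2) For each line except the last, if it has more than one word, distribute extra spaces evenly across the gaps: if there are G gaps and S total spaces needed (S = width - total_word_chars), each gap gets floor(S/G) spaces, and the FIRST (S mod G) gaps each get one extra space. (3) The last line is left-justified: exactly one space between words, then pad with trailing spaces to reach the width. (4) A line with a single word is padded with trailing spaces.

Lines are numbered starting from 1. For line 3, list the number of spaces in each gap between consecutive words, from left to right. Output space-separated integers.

Line 1: ['light', 'cat', 'a'] (min_width=11, slack=6)
Line 2: ['support', 'dolphin'] (min_width=15, slack=2)
Line 3: ['if', 'tower', 'is', 'wolf'] (min_width=16, slack=1)
Line 4: ['moon', 'machine', 'is'] (min_width=15, slack=2)
Line 5: ['book', 'draw'] (min_width=9, slack=8)
Line 6: ['triangle', 'I', 'sun', 'my'] (min_width=17, slack=0)
Line 7: ['tomato', 'morning'] (min_width=14, slack=3)
Line 8: ['machine'] (min_width=7, slack=10)
Line 9: ['importance', 'river'] (min_width=16, slack=1)

Answer: 2 1 1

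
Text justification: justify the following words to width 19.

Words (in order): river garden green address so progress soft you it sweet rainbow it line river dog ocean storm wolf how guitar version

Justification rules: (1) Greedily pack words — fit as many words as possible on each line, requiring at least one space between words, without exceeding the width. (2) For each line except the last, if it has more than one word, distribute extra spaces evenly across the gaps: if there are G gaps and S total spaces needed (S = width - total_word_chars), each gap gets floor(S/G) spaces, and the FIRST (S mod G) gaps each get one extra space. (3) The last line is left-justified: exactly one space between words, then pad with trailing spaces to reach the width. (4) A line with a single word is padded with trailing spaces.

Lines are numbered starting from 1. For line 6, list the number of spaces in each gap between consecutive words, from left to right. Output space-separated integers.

Answer: 4 3

Derivation:
Line 1: ['river', 'garden', 'green'] (min_width=18, slack=1)
Line 2: ['address', 'so', 'progress'] (min_width=19, slack=0)
Line 3: ['soft', 'you', 'it', 'sweet'] (min_width=17, slack=2)
Line 4: ['rainbow', 'it', 'line'] (min_width=15, slack=4)
Line 5: ['river', 'dog', 'ocean'] (min_width=15, slack=4)
Line 6: ['storm', 'wolf', 'how'] (min_width=14, slack=5)
Line 7: ['guitar', 'version'] (min_width=14, slack=5)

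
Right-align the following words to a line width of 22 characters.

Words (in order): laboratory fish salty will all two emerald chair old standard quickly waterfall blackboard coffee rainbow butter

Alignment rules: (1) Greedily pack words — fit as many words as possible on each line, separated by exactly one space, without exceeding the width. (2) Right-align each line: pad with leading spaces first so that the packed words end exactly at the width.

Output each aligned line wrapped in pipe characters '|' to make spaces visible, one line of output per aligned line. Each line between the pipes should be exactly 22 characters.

Line 1: ['laboratory', 'fish', 'salty'] (min_width=21, slack=1)
Line 2: ['will', 'all', 'two', 'emerald'] (min_width=20, slack=2)
Line 3: ['chair', 'old', 'standard'] (min_width=18, slack=4)
Line 4: ['quickly', 'waterfall'] (min_width=17, slack=5)
Line 5: ['blackboard', 'coffee'] (min_width=17, slack=5)
Line 6: ['rainbow', 'butter'] (min_width=14, slack=8)

Answer: | laboratory fish salty|
|  will all two emerald|
|    chair old standard|
|     quickly waterfall|
|     blackboard coffee|
|        rainbow butter|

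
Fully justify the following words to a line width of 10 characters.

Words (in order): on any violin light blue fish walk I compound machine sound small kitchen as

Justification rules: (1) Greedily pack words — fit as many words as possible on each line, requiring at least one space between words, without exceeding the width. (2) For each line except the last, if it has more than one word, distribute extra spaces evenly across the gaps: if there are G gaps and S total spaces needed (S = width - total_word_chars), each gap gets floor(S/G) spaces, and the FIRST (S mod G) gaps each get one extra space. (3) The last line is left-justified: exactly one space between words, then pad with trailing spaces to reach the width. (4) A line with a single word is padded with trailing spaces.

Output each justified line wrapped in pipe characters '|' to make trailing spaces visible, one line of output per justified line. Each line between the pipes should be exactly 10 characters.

Answer: |on     any|
|violin    |
|light blue|
|fish  walk|
|I compound|
|machine   |
|sound     |
|small     |
|kitchen as|

Derivation:
Line 1: ['on', 'any'] (min_width=6, slack=4)
Line 2: ['violin'] (min_width=6, slack=4)
Line 3: ['light', 'blue'] (min_width=10, slack=0)
Line 4: ['fish', 'walk'] (min_width=9, slack=1)
Line 5: ['I', 'compound'] (min_width=10, slack=0)
Line 6: ['machine'] (min_width=7, slack=3)
Line 7: ['sound'] (min_width=5, slack=5)
Line 8: ['small'] (min_width=5, slack=5)
Line 9: ['kitchen', 'as'] (min_width=10, slack=0)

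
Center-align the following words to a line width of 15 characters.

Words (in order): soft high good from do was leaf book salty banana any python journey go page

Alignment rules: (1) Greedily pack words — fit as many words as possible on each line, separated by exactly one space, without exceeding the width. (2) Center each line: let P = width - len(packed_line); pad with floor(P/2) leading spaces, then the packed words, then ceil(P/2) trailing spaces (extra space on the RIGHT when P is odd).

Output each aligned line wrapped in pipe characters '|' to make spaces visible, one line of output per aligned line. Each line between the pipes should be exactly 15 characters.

Answer: |soft high good |
|  from do was  |
|leaf book salty|
|  banana any   |
|python journey |
|    go page    |

Derivation:
Line 1: ['soft', 'high', 'good'] (min_width=14, slack=1)
Line 2: ['from', 'do', 'was'] (min_width=11, slack=4)
Line 3: ['leaf', 'book', 'salty'] (min_width=15, slack=0)
Line 4: ['banana', 'any'] (min_width=10, slack=5)
Line 5: ['python', 'journey'] (min_width=14, slack=1)
Line 6: ['go', 'page'] (min_width=7, slack=8)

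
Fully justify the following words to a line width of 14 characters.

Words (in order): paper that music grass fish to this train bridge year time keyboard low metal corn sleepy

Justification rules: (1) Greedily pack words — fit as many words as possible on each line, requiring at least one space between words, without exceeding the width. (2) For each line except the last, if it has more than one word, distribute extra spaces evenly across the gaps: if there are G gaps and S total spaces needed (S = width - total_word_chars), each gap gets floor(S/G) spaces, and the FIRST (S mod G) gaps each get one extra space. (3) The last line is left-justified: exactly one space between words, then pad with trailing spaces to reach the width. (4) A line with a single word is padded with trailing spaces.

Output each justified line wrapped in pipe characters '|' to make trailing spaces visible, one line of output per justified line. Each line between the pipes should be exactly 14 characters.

Answer: |paper     that|
|music    grass|
|fish  to  this|
|train   bridge|
|year      time|
|keyboard   low|
|metal     corn|
|sleepy        |

Derivation:
Line 1: ['paper', 'that'] (min_width=10, slack=4)
Line 2: ['music', 'grass'] (min_width=11, slack=3)
Line 3: ['fish', 'to', 'this'] (min_width=12, slack=2)
Line 4: ['train', 'bridge'] (min_width=12, slack=2)
Line 5: ['year', 'time'] (min_width=9, slack=5)
Line 6: ['keyboard', 'low'] (min_width=12, slack=2)
Line 7: ['metal', 'corn'] (min_width=10, slack=4)
Line 8: ['sleepy'] (min_width=6, slack=8)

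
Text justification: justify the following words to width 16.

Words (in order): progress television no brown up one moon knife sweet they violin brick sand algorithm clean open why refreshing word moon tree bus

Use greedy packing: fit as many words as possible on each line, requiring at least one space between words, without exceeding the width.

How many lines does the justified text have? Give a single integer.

Answer: 10

Derivation:
Line 1: ['progress'] (min_width=8, slack=8)
Line 2: ['television', 'no'] (min_width=13, slack=3)
Line 3: ['brown', 'up', 'one'] (min_width=12, slack=4)
Line 4: ['moon', 'knife', 'sweet'] (min_width=16, slack=0)
Line 5: ['they', 'violin'] (min_width=11, slack=5)
Line 6: ['brick', 'sand'] (min_width=10, slack=6)
Line 7: ['algorithm', 'clean'] (min_width=15, slack=1)
Line 8: ['open', 'why'] (min_width=8, slack=8)
Line 9: ['refreshing', 'word'] (min_width=15, slack=1)
Line 10: ['moon', 'tree', 'bus'] (min_width=13, slack=3)
Total lines: 10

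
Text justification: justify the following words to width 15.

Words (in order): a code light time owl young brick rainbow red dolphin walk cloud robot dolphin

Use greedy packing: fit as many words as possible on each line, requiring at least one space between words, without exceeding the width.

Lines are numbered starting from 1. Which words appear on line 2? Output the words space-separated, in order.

Answer: time owl young

Derivation:
Line 1: ['a', 'code', 'light'] (min_width=12, slack=3)
Line 2: ['time', 'owl', 'young'] (min_width=14, slack=1)
Line 3: ['brick', 'rainbow'] (min_width=13, slack=2)
Line 4: ['red', 'dolphin'] (min_width=11, slack=4)
Line 5: ['walk', 'cloud'] (min_width=10, slack=5)
Line 6: ['robot', 'dolphin'] (min_width=13, slack=2)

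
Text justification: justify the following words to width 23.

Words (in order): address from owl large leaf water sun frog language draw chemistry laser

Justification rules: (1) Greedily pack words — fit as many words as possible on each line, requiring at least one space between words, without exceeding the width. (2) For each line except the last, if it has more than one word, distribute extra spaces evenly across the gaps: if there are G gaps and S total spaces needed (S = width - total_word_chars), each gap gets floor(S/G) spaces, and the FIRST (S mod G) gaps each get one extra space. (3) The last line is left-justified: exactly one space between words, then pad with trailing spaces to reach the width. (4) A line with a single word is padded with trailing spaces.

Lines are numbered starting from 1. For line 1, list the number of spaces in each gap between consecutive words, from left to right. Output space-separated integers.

Line 1: ['address', 'from', 'owl', 'large'] (min_width=22, slack=1)
Line 2: ['leaf', 'water', 'sun', 'frog'] (min_width=19, slack=4)
Line 3: ['language', 'draw', 'chemistry'] (min_width=23, slack=0)
Line 4: ['laser'] (min_width=5, slack=18)

Answer: 2 1 1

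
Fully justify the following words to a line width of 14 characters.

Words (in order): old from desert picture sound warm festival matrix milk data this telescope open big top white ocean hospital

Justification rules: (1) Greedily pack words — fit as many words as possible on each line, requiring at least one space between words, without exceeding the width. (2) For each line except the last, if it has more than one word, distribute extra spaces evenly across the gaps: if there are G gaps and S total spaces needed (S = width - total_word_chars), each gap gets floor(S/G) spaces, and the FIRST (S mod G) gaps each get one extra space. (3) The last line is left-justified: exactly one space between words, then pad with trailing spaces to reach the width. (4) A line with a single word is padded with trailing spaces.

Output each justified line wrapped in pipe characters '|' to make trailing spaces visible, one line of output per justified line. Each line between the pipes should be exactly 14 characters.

Line 1: ['old', 'from'] (min_width=8, slack=6)
Line 2: ['desert', 'picture'] (min_width=14, slack=0)
Line 3: ['sound', 'warm'] (min_width=10, slack=4)
Line 4: ['festival'] (min_width=8, slack=6)
Line 5: ['matrix', 'milk'] (min_width=11, slack=3)
Line 6: ['data', 'this'] (min_width=9, slack=5)
Line 7: ['telescope', 'open'] (min_width=14, slack=0)
Line 8: ['big', 'top', 'white'] (min_width=13, slack=1)
Line 9: ['ocean', 'hospital'] (min_width=14, slack=0)

Answer: |old       from|
|desert picture|
|sound     warm|
|festival      |
|matrix    milk|
|data      this|
|telescope open|
|big  top white|
|ocean hospital|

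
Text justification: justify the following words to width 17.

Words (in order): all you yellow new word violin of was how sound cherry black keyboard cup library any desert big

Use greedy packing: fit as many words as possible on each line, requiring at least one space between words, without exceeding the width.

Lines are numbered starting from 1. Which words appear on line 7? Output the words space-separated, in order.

Line 1: ['all', 'you', 'yellow'] (min_width=14, slack=3)
Line 2: ['new', 'word', 'violin'] (min_width=15, slack=2)
Line 3: ['of', 'was', 'how', 'sound'] (min_width=16, slack=1)
Line 4: ['cherry', 'black'] (min_width=12, slack=5)
Line 5: ['keyboard', 'cup'] (min_width=12, slack=5)
Line 6: ['library', 'any'] (min_width=11, slack=6)
Line 7: ['desert', 'big'] (min_width=10, slack=7)

Answer: desert big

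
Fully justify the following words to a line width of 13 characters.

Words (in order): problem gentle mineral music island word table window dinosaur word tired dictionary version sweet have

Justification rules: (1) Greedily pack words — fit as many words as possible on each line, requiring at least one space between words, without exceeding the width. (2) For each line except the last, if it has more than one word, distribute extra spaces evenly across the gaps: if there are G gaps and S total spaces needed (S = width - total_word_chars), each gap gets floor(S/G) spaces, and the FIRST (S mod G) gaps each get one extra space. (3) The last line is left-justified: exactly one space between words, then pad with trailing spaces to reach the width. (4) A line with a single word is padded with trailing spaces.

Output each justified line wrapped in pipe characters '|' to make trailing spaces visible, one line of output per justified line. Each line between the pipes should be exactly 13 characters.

Answer: |problem      |
|gentle       |
|mineral music|
|island   word|
|table  window|
|dinosaur word|
|tired        |
|dictionary   |
|version sweet|
|have         |

Derivation:
Line 1: ['problem'] (min_width=7, slack=6)
Line 2: ['gentle'] (min_width=6, slack=7)
Line 3: ['mineral', 'music'] (min_width=13, slack=0)
Line 4: ['island', 'word'] (min_width=11, slack=2)
Line 5: ['table', 'window'] (min_width=12, slack=1)
Line 6: ['dinosaur', 'word'] (min_width=13, slack=0)
Line 7: ['tired'] (min_width=5, slack=8)
Line 8: ['dictionary'] (min_width=10, slack=3)
Line 9: ['version', 'sweet'] (min_width=13, slack=0)
Line 10: ['have'] (min_width=4, slack=9)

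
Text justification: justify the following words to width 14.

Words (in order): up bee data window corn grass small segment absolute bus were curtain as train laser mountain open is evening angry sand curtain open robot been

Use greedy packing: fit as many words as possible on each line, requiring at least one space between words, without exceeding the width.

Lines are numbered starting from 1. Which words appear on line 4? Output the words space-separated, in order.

Answer: segment

Derivation:
Line 1: ['up', 'bee', 'data'] (min_width=11, slack=3)
Line 2: ['window', 'corn'] (min_width=11, slack=3)
Line 3: ['grass', 'small'] (min_width=11, slack=3)
Line 4: ['segment'] (min_width=7, slack=7)
Line 5: ['absolute', 'bus'] (min_width=12, slack=2)
Line 6: ['were', 'curtain'] (min_width=12, slack=2)
Line 7: ['as', 'train', 'laser'] (min_width=14, slack=0)
Line 8: ['mountain', 'open'] (min_width=13, slack=1)
Line 9: ['is', 'evening'] (min_width=10, slack=4)
Line 10: ['angry', 'sand'] (min_width=10, slack=4)
Line 11: ['curtain', 'open'] (min_width=12, slack=2)
Line 12: ['robot', 'been'] (min_width=10, slack=4)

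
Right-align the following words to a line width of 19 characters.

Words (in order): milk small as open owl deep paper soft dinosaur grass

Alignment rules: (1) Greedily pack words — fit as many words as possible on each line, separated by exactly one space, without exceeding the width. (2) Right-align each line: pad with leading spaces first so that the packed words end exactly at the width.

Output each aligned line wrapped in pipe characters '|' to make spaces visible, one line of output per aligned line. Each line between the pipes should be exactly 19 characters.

Line 1: ['milk', 'small', 'as', 'open'] (min_width=18, slack=1)
Line 2: ['owl', 'deep', 'paper', 'soft'] (min_width=19, slack=0)
Line 3: ['dinosaur', 'grass'] (min_width=14, slack=5)

Answer: | milk small as open|
|owl deep paper soft|
|     dinosaur grass|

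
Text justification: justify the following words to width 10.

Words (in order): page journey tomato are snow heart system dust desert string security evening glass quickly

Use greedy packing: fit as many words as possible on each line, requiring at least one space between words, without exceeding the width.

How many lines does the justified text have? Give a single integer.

Answer: 12

Derivation:
Line 1: ['page'] (min_width=4, slack=6)
Line 2: ['journey'] (min_width=7, slack=3)
Line 3: ['tomato', 'are'] (min_width=10, slack=0)
Line 4: ['snow', 'heart'] (min_width=10, slack=0)
Line 5: ['system'] (min_width=6, slack=4)
Line 6: ['dust'] (min_width=4, slack=6)
Line 7: ['desert'] (min_width=6, slack=4)
Line 8: ['string'] (min_width=6, slack=4)
Line 9: ['security'] (min_width=8, slack=2)
Line 10: ['evening'] (min_width=7, slack=3)
Line 11: ['glass'] (min_width=5, slack=5)
Line 12: ['quickly'] (min_width=7, slack=3)
Total lines: 12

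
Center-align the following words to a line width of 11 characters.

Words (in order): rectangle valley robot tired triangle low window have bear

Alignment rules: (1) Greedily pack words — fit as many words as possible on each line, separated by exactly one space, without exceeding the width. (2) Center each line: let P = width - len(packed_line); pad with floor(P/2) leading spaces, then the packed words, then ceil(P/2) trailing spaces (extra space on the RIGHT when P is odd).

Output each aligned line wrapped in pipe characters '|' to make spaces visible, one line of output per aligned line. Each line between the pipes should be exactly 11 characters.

Line 1: ['rectangle'] (min_width=9, slack=2)
Line 2: ['valley'] (min_width=6, slack=5)
Line 3: ['robot', 'tired'] (min_width=11, slack=0)
Line 4: ['triangle'] (min_width=8, slack=3)
Line 5: ['low', 'window'] (min_width=10, slack=1)
Line 6: ['have', 'bear'] (min_width=9, slack=2)

Answer: | rectangle |
|  valley   |
|robot tired|
| triangle  |
|low window |
| have bear |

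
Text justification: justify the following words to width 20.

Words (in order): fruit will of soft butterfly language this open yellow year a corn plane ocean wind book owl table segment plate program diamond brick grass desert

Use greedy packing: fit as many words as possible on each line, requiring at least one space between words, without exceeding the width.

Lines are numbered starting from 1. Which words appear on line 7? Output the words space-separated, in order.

Line 1: ['fruit', 'will', 'of', 'soft'] (min_width=18, slack=2)
Line 2: ['butterfly', 'language'] (min_width=18, slack=2)
Line 3: ['this', 'open', 'yellow'] (min_width=16, slack=4)
Line 4: ['year', 'a', 'corn', 'plane'] (min_width=17, slack=3)
Line 5: ['ocean', 'wind', 'book', 'owl'] (min_width=19, slack=1)
Line 6: ['table', 'segment', 'plate'] (min_width=19, slack=1)
Line 7: ['program', 'diamond'] (min_width=15, slack=5)
Line 8: ['brick', 'grass', 'desert'] (min_width=18, slack=2)

Answer: program diamond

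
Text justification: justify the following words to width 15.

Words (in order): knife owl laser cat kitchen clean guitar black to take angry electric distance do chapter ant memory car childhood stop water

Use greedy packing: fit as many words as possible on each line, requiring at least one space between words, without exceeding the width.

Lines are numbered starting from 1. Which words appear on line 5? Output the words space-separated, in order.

Line 1: ['knife', 'owl', 'laser'] (min_width=15, slack=0)
Line 2: ['cat', 'kitchen'] (min_width=11, slack=4)
Line 3: ['clean', 'guitar'] (min_width=12, slack=3)
Line 4: ['black', 'to', 'take'] (min_width=13, slack=2)
Line 5: ['angry', 'electric'] (min_width=14, slack=1)
Line 6: ['distance', 'do'] (min_width=11, slack=4)
Line 7: ['chapter', 'ant'] (min_width=11, slack=4)
Line 8: ['memory', 'car'] (min_width=10, slack=5)
Line 9: ['childhood', 'stop'] (min_width=14, slack=1)
Line 10: ['water'] (min_width=5, slack=10)

Answer: angry electric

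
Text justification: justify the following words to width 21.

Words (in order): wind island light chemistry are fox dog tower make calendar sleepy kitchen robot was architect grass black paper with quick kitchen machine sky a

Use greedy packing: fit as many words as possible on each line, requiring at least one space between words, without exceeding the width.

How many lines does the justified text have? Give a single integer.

Line 1: ['wind', 'island', 'light'] (min_width=17, slack=4)
Line 2: ['chemistry', 'are', 'fox', 'dog'] (min_width=21, slack=0)
Line 3: ['tower', 'make', 'calendar'] (min_width=19, slack=2)
Line 4: ['sleepy', 'kitchen', 'robot'] (min_width=20, slack=1)
Line 5: ['was', 'architect', 'grass'] (min_width=19, slack=2)
Line 6: ['black', 'paper', 'with'] (min_width=16, slack=5)
Line 7: ['quick', 'kitchen', 'machine'] (min_width=21, slack=0)
Line 8: ['sky', 'a'] (min_width=5, slack=16)
Total lines: 8

Answer: 8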